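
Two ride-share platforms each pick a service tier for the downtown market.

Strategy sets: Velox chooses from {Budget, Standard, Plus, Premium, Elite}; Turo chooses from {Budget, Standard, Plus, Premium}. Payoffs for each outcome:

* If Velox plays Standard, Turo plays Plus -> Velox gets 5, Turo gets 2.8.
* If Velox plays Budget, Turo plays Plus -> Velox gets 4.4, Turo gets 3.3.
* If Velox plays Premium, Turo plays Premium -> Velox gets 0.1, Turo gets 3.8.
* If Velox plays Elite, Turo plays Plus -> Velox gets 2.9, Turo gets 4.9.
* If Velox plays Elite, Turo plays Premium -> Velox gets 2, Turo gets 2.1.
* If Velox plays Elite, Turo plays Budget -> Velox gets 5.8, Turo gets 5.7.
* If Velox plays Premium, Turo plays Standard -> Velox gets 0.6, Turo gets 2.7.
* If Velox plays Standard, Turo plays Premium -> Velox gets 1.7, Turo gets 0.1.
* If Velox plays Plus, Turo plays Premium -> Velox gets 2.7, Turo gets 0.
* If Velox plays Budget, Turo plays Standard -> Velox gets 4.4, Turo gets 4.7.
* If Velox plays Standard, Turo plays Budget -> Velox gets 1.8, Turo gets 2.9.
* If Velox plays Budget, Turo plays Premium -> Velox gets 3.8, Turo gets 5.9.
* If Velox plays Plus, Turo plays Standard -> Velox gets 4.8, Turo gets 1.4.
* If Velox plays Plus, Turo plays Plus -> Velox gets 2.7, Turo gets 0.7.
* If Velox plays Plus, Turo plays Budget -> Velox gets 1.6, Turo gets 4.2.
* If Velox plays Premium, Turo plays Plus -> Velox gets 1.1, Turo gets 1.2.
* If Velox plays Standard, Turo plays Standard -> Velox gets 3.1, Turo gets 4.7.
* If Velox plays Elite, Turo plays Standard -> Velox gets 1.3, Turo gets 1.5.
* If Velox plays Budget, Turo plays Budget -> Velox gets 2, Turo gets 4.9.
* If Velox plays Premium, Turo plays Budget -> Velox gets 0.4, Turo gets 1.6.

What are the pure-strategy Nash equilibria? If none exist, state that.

(Budget, Budget): Velox can switch to Elite (2 → 5.8). Not NE.
(Budget, Standard): Velox can switch to Plus (4.4 → 4.8). Not NE.
(Budget, Plus): Velox can switch to Standard (4.4 → 5). Not NE.
(Budget, Premium): Velox gets 3.8, best alternative 2.7; Turo gets 5.9, best alternative 4.9. No profitable deviation — NE.
(Standard, Budget): Velox can switch to Budget (1.8 → 2). Not NE.
(Standard, Standard): Velox can switch to Budget (3.1 → 4.4). Not NE.
(Standard, Plus): Turo can switch to Budget (2.8 → 2.9). Not NE.
(Standard, Premium): Velox can switch to Budget (1.7 → 3.8). Not NE.
(Plus, Budget): Velox can switch to Budget (1.6 → 2). Not NE.
(Plus, Standard): Turo can switch to Budget (1.4 → 4.2). Not NE.
(Plus, Plus): Velox can switch to Budget (2.7 → 4.4). Not NE.
(Elite, Budget): Velox gets 5.8, best alternative 2; Turo gets 5.7, best alternative 4.9. No profitable deviation — NE.
(The remaining 8 profiles each have a profitable deviation by the same check.)

The pure Nash equilibria are (Budget, Premium), (Elite, Budget).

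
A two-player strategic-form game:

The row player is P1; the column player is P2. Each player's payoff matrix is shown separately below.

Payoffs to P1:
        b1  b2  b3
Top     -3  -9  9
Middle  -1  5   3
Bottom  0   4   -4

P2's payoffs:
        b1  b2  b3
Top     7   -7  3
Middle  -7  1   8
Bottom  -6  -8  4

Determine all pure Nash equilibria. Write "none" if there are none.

No pure-strategy Nash equilibrium.

For each strategy profile, look for a profitable unilateral deviation.
(Top, b1): P1 can switch to Middle (-3 → -1). Not NE.
(Top, b2): P1 can switch to Middle (-9 → 5). Not NE.
(Top, b3): P2 can switch to b1 (3 → 7). Not NE.
(Middle, b1): P1 can switch to Bottom (-1 → 0). Not NE.
(Middle, b2): P2 can switch to b3 (1 → 8). Not NE.
(Middle, b3): P1 can switch to Top (3 → 9). Not NE.
(Bottom, b1): P2 can switch to b3 (-6 → 4). Not NE.
(Bottom, b2): P1 can switch to Middle (4 → 5). Not NE.
(The remaining 1 profile has a profitable deviation by the same check.)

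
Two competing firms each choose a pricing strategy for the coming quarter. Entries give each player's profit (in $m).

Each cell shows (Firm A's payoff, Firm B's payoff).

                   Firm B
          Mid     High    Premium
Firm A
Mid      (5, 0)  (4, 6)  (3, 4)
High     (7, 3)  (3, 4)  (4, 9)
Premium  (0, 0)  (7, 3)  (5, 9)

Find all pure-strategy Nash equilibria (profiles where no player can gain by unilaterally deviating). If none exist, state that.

The unique pure-strategy Nash equilibrium is (Premium, Premium).

Firm A against Mid: payoffs 5, 7, 0 → best response High.
Firm A against High: payoffs 4, 3, 7 → best response Premium.
Firm A against Premium: payoffs 3, 4, 5 → best response Premium.
Firm B against Mid: payoffs 0, 6, 4 → best response High.
Firm B against High: payoffs 3, 4, 9 → best response Premium.
Firm B against Premium: payoffs 0, 3, 9 → best response Premium.
Mutual best responses: (Premium, Premium).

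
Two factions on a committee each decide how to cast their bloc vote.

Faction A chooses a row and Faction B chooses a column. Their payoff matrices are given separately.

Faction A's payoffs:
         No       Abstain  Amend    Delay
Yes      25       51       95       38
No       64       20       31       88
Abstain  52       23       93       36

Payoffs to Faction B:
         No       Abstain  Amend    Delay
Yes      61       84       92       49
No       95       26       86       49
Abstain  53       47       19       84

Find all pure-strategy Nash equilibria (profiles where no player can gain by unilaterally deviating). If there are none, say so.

(Yes, Amend), (No, No)

Faction A against No: payoffs 25, 64, 52 → best response No.
Faction A against Abstain: payoffs 51, 20, 23 → best response Yes.
Faction A against Amend: payoffs 95, 31, 93 → best response Yes.
Faction A against Delay: payoffs 38, 88, 36 → best response No.
Faction B against Yes: payoffs 61, 84, 92, 49 → best response Amend.
Faction B against No: payoffs 95, 26, 86, 49 → best response No.
Faction B against Abstain: payoffs 53, 47, 19, 84 → best response Delay.
Mutual best responses: (Yes, Amend); (No, No).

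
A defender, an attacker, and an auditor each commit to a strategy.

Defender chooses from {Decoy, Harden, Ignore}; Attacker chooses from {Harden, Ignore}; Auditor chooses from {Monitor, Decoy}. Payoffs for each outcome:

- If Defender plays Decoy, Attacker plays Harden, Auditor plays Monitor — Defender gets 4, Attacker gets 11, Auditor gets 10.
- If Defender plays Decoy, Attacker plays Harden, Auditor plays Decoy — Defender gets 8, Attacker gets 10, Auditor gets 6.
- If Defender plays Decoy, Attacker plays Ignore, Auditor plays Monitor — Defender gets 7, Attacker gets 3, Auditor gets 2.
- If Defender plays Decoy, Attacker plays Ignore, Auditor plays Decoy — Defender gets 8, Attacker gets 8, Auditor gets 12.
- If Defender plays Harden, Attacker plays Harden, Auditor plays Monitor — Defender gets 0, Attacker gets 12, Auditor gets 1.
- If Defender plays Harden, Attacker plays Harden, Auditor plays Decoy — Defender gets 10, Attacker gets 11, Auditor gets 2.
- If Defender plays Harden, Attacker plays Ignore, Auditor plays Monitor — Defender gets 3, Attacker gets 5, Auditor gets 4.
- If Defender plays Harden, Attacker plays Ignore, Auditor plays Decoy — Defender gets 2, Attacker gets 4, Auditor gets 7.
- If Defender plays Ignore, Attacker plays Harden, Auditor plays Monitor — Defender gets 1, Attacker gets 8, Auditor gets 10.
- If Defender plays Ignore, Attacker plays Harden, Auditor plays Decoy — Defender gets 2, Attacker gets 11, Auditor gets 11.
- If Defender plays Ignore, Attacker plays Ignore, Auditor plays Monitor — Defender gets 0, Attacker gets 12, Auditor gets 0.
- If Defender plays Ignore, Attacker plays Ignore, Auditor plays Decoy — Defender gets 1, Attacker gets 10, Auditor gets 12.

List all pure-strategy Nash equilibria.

Defender against (Harden, Monitor): payoffs 4, 0, 1 → best response Decoy.
Defender against (Harden, Decoy): payoffs 8, 10, 2 → best response Harden.
Defender against (Ignore, Monitor): payoffs 7, 3, 0 → best response Decoy.
Defender against (Ignore, Decoy): payoffs 8, 2, 1 → best response Decoy.
Attacker against (Decoy, Monitor): payoffs 11, 3 → best response Harden.
Attacker against (Decoy, Decoy): payoffs 10, 8 → best response Harden.
Attacker against (Harden, Monitor): payoffs 12, 5 → best response Harden.
Attacker against (Harden, Decoy): payoffs 11, 4 → best response Harden.
Attacker against (Ignore, Monitor): payoffs 8, 12 → best response Ignore.
Attacker against (Ignore, Decoy): payoffs 11, 10 → best response Harden.
Auditor against (Decoy, Harden): payoffs 10, 6 → best response Monitor.
Auditor against (Decoy, Ignore): payoffs 2, 12 → best response Decoy.
Auditor against (Harden, Harden): payoffs 1, 2 → best response Decoy.
Auditor against (Harden, Ignore): payoffs 4, 7 → best response Decoy.
Auditor against (Ignore, Harden): payoffs 10, 11 → best response Decoy.
Auditor against (Ignore, Ignore): payoffs 0, 12 → best response Decoy.
Mutual best responses: (Decoy, Harden, Monitor); (Harden, Harden, Decoy).

(Decoy, Harden, Monitor), (Harden, Harden, Decoy)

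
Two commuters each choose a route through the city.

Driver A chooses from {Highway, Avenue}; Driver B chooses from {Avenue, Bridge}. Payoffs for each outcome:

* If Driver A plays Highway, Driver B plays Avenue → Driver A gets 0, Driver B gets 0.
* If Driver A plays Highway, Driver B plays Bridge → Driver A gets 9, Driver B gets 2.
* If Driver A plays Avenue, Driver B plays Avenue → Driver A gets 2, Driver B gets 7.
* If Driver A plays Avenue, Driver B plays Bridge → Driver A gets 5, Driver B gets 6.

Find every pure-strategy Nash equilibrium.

For each strategy profile, look for a profitable unilateral deviation.
(Highway, Avenue): Driver A can switch to Avenue (0 → 2). Not NE.
(Highway, Bridge): Driver A gets 9, best alternative 5; Driver B gets 2, best alternative 0. No profitable deviation — NE.
(Avenue, Avenue): Driver A gets 2, best alternative 0; Driver B gets 7, best alternative 6. No profitable deviation — NE.
(Avenue, Bridge): Driver A can switch to Highway (5 → 9). Not NE.

Pure-strategy Nash equilibria: (Highway, Bridge); (Avenue, Avenue)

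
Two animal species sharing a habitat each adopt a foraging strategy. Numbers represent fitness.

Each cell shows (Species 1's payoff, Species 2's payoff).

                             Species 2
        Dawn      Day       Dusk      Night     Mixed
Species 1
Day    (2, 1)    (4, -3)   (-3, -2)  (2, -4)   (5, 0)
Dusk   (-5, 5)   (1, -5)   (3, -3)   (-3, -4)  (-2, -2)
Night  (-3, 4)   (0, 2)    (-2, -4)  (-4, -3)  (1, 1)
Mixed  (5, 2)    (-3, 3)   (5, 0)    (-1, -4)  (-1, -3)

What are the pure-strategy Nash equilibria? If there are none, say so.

For each strategy profile, look for a profitable unilateral deviation.
(Day, Dawn): Species 1 can switch to Mixed (2 → 5). Not NE.
(Day, Day): Species 2 can switch to Dawn (-3 → 1). Not NE.
(Day, Dusk): Species 1 can switch to Dusk (-3 → 3). Not NE.
(Day, Night): Species 2 can switch to Dawn (-4 → 1). Not NE.
(Day, Mixed): Species 2 can switch to Dawn (0 → 1). Not NE.
(Dusk, Dawn): Species 1 can switch to Day (-5 → 2). Not NE.
(Dusk, Day): Species 1 can switch to Day (1 → 4). Not NE.
(Dusk, Dusk): Species 1 can switch to Mixed (3 → 5). Not NE.
(The remaining 12 profiles each have a profitable deviation by the same check.)

No pure-strategy Nash equilibrium.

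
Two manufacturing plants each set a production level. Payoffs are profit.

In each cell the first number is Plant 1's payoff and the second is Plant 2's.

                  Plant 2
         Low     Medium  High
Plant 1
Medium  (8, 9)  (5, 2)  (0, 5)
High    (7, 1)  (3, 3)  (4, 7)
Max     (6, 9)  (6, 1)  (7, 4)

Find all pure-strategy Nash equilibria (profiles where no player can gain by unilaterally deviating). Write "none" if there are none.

Mark each player's best response to every combination of opponents' strategies; a profile where every player is best-responding is a pure Nash equilibrium.
Plant 1 against Low: payoffs 8, 7, 6 → best response Medium.
Plant 1 against Medium: payoffs 5, 3, 6 → best response Max.
Plant 1 against High: payoffs 0, 4, 7 → best response Max.
Plant 2 against Medium: payoffs 9, 2, 5 → best response Low.
Plant 2 against High: payoffs 1, 3, 7 → best response High.
Plant 2 against Max: payoffs 9, 1, 4 → best response Low.
Mutual best responses: (Medium, Low).

The unique pure-strategy Nash equilibrium is (Medium, Low).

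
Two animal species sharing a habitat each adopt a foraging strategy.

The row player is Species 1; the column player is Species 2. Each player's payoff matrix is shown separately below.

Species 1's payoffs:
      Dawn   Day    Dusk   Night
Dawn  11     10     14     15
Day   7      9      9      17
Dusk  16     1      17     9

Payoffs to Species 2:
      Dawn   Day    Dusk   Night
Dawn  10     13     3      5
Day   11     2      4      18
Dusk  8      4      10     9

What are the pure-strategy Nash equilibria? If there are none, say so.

Species 1 against Dawn: payoffs 11, 7, 16 → best response Dusk.
Species 1 against Day: payoffs 10, 9, 1 → best response Dawn.
Species 1 against Dusk: payoffs 14, 9, 17 → best response Dusk.
Species 1 against Night: payoffs 15, 17, 9 → best response Day.
Species 2 against Dawn: payoffs 10, 13, 3, 5 → best response Day.
Species 2 against Day: payoffs 11, 2, 4, 18 → best response Night.
Species 2 against Dusk: payoffs 8, 4, 10, 9 → best response Dusk.
Mutual best responses: (Dawn, Day); (Day, Night); (Dusk, Dusk).

Pure-strategy Nash equilibria: (Dawn, Day), (Day, Night), (Dusk, Dusk)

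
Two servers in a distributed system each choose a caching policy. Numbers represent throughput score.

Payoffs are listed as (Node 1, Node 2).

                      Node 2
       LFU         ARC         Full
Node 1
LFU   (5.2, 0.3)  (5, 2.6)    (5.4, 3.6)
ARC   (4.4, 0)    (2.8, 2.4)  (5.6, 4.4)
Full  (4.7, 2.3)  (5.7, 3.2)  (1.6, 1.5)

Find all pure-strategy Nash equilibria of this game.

(LFU, LFU): Node 2 can switch to ARC (0.3 → 2.6). Not NE.
(LFU, ARC): Node 1 can switch to Full (5 → 5.7). Not NE.
(LFU, Full): Node 1 can switch to ARC (5.4 → 5.6). Not NE.
(ARC, LFU): Node 1 can switch to LFU (4.4 → 5.2). Not NE.
(ARC, ARC): Node 1 can switch to LFU (2.8 → 5). Not NE.
(ARC, Full): Node 1 gets 5.6, best alternative 5.4; Node 2 gets 4.4, best alternative 2.4. No profitable deviation — NE.
(Full, LFU): Node 1 can switch to LFU (4.7 → 5.2). Not NE.
(Full, ARC): Node 1 gets 5.7, best alternative 5; Node 2 gets 3.2, best alternative 2.3. No profitable deviation — NE.
(The remaining 1 profile has a profitable deviation by the same check.)

(ARC, Full), (Full, ARC)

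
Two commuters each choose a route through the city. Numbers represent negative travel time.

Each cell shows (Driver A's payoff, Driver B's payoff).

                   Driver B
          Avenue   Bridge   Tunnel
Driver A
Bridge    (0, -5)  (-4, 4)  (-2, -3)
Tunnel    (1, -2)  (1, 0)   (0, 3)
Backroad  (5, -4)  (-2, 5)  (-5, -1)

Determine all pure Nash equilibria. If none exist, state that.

The unique pure-strategy Nash equilibrium is (Tunnel, Tunnel).

Driver A against Avenue: payoffs 0, 1, 5 → best response Backroad.
Driver A against Bridge: payoffs -4, 1, -2 → best response Tunnel.
Driver A against Tunnel: payoffs -2, 0, -5 → best response Tunnel.
Driver B against Bridge: payoffs -5, 4, -3 → best response Bridge.
Driver B against Tunnel: payoffs -2, 0, 3 → best response Tunnel.
Driver B against Backroad: payoffs -4, 5, -1 → best response Bridge.
Mutual best responses: (Tunnel, Tunnel).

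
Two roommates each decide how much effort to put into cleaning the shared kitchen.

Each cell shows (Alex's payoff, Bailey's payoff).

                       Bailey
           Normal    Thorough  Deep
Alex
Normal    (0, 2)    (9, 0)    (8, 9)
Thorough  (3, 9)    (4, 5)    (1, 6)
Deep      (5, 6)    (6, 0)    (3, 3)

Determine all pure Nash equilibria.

Alex against Normal: payoffs 0, 3, 5 → best response Deep.
Alex against Thorough: payoffs 9, 4, 6 → best response Normal.
Alex against Deep: payoffs 8, 1, 3 → best response Normal.
Bailey against Normal: payoffs 2, 0, 9 → best response Deep.
Bailey against Thorough: payoffs 9, 5, 6 → best response Normal.
Bailey against Deep: payoffs 6, 0, 3 → best response Normal.
Mutual best responses: (Normal, Deep); (Deep, Normal).

(Normal, Deep); (Deep, Normal)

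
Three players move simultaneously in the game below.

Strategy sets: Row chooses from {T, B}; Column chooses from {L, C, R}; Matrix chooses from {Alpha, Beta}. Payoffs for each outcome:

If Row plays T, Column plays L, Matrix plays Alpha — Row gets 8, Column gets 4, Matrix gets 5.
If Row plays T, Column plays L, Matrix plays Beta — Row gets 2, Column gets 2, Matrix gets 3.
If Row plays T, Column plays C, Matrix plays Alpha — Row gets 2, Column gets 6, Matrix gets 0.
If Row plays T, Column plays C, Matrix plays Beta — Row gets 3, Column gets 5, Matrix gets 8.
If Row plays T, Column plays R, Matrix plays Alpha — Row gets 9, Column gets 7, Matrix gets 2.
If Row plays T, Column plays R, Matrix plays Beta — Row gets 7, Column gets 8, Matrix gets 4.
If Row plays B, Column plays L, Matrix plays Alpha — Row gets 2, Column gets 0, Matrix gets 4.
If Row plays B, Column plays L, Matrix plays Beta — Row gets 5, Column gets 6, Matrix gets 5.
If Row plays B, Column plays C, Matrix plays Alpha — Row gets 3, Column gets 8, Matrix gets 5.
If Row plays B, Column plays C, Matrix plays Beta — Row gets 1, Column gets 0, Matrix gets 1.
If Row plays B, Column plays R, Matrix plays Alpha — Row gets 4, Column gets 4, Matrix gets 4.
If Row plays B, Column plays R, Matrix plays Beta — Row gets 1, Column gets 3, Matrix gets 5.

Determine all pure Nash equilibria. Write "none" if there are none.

(T, L, Alpha): Column can switch to C (4 → 6). Not NE.
(T, L, Beta): Row can switch to B (2 → 5). Not NE.
(T, C, Alpha): Row can switch to B (2 → 3). Not NE.
(T, C, Beta): Column can switch to R (5 → 8). Not NE.
(T, R, Alpha): Matrix can switch to Beta (2 → 4). Not NE.
(T, R, Beta): Row gets 7, best alternative 1; Column gets 8, best alternative 5; Matrix gets 4, best alternative 2. No profitable deviation — NE.
(B, L, Alpha): Row can switch to T (2 → 8). Not NE.
(B, L, Beta): Row gets 5, best alternative 2; Column gets 6, best alternative 3; Matrix gets 5, best alternative 4. No profitable deviation — NE.
(B, C, Alpha): Row gets 3, best alternative 2; Column gets 8, best alternative 4; Matrix gets 5, best alternative 1. No profitable deviation — NE.
(B, C, Beta): Row can switch to T (1 → 3). Not NE.
(B, R, Alpha): Row can switch to T (4 → 9). Not NE.
(The remaining 1 profile has a profitable deviation by the same check.)

Pure-strategy Nash equilibria: (T, R, Beta), (B, L, Beta), (B, C, Alpha)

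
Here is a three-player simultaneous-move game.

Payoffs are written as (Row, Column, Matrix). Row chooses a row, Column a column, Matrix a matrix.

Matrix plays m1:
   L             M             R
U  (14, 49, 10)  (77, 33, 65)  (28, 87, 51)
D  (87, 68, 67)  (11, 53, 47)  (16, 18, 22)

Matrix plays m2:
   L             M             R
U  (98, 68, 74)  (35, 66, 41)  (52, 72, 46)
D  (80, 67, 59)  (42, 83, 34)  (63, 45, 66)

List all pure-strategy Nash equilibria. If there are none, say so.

(U, R, m1) and (D, L, m1)

Mark each player's best response to every combination of opponents' strategies; a profile where every player is best-responding is a pure Nash equilibrium.
Row against (L, m1): payoffs 14, 87 → best response D.
Row against (L, m2): payoffs 98, 80 → best response U.
Row against (M, m1): payoffs 77, 11 → best response U.
Row against (M, m2): payoffs 35, 42 → best response D.
Row against (R, m1): payoffs 28, 16 → best response U.
Row against (R, m2): payoffs 52, 63 → best response D.
Column against (U, m1): payoffs 49, 33, 87 → best response R.
Column against (U, m2): payoffs 68, 66, 72 → best response R.
Column against (D, m1): payoffs 68, 53, 18 → best response L.
Column against (D, m2): payoffs 67, 83, 45 → best response M.
Matrix against (U, L): payoffs 10, 74 → best response m2.
Matrix against (U, M): payoffs 65, 41 → best response m1.
Matrix against (U, R): payoffs 51, 46 → best response m1.
Matrix against (D, L): payoffs 67, 59 → best response m1.
Matrix against (D, M): payoffs 47, 34 → best response m1.
Matrix against (D, R): payoffs 22, 66 → best response m2.
Mutual best responses: (U, R, m1); (D, L, m1).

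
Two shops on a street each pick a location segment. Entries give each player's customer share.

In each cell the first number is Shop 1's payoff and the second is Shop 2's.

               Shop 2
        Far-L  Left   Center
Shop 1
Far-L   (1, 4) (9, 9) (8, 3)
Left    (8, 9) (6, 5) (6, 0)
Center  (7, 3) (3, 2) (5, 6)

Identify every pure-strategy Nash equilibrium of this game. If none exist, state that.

Mark each player's best response to every combination of opponents' strategies; a profile where every player is best-responding is a pure Nash equilibrium.
Shop 1 against Far-L: payoffs 1, 8, 7 → best response Left.
Shop 1 against Left: payoffs 9, 6, 3 → best response Far-L.
Shop 1 against Center: payoffs 8, 6, 5 → best response Far-L.
Shop 2 against Far-L: payoffs 4, 9, 3 → best response Left.
Shop 2 against Left: payoffs 9, 5, 0 → best response Far-L.
Shop 2 against Center: payoffs 3, 2, 6 → best response Center.
Mutual best responses: (Far-L, Left); (Left, Far-L).

(Far-L, Left), (Left, Far-L)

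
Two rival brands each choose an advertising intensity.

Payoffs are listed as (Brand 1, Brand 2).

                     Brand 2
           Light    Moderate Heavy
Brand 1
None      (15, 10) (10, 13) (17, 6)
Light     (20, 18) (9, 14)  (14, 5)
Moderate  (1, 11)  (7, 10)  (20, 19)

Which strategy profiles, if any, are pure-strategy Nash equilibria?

(None, Moderate); (Light, Light); (Moderate, Heavy)

(None, Light): Brand 1 can switch to Light (15 → 20). Not NE.
(None, Moderate): Brand 1 gets 10, best alternative 9; Brand 2 gets 13, best alternative 10. No profitable deviation — NE.
(None, Heavy): Brand 1 can switch to Moderate (17 → 20). Not NE.
(Light, Light): Brand 1 gets 20, best alternative 15; Brand 2 gets 18, best alternative 14. No profitable deviation — NE.
(Light, Moderate): Brand 1 can switch to None (9 → 10). Not NE.
(Light, Heavy): Brand 1 can switch to None (14 → 17). Not NE.
(Moderate, Light): Brand 1 can switch to None (1 → 15). Not NE.
(Moderate, Moderate): Brand 1 can switch to None (7 → 10). Not NE.
(Moderate, Heavy): Brand 1 gets 20, best alternative 17; Brand 2 gets 19, best alternative 11. No profitable deviation — NE.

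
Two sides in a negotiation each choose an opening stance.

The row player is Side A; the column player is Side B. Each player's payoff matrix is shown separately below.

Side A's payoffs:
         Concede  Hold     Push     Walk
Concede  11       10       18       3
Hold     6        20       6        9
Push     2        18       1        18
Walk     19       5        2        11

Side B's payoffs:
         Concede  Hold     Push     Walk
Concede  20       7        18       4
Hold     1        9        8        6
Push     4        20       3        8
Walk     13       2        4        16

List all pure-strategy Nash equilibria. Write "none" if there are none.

For each player, find the best response to each opponent profile; mutual best responses are the pure NE.
Side A against Concede: payoffs 11, 6, 2, 19 → best response Walk.
Side A against Hold: payoffs 10, 20, 18, 5 → best response Hold.
Side A against Push: payoffs 18, 6, 1, 2 → best response Concede.
Side A against Walk: payoffs 3, 9, 18, 11 → best response Push.
Side B against Concede: payoffs 20, 7, 18, 4 → best response Concede.
Side B against Hold: payoffs 1, 9, 8, 6 → best response Hold.
Side B against Push: payoffs 4, 20, 3, 8 → best response Hold.
Side B against Walk: payoffs 13, 2, 4, 16 → best response Walk.
Mutual best responses: (Hold, Hold).

The unique pure-strategy Nash equilibrium is (Hold, Hold).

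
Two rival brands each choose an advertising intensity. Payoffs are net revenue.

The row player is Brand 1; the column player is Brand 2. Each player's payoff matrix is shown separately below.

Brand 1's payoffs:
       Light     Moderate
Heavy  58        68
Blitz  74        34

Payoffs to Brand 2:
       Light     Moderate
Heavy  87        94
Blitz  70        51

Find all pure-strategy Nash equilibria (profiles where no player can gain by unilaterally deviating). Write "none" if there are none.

The pure Nash equilibria are (Heavy, Moderate); (Blitz, Light).

Brand 1 against Light: payoffs 58, 74 → best response Blitz.
Brand 1 against Moderate: payoffs 68, 34 → best response Heavy.
Brand 2 against Heavy: payoffs 87, 94 → best response Moderate.
Brand 2 against Blitz: payoffs 70, 51 → best response Light.
Mutual best responses: (Heavy, Moderate); (Blitz, Light).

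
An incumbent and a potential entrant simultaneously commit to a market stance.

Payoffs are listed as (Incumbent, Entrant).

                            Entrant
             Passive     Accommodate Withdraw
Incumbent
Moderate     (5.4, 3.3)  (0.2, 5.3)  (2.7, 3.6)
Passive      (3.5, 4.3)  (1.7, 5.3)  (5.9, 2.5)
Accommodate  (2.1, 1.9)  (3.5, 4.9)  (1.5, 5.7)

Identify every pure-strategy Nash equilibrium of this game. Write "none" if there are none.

Mark each player's best response to every combination of opponents' strategies; a profile where every player is best-responding is a pure Nash equilibrium.
Incumbent against Passive: payoffs 5.4, 3.5, 2.1 → best response Moderate.
Incumbent against Accommodate: payoffs 0.2, 1.7, 3.5 → best response Accommodate.
Incumbent against Withdraw: payoffs 2.7, 5.9, 1.5 → best response Passive.
Entrant against Moderate: payoffs 3.3, 5.3, 3.6 → best response Accommodate.
Entrant against Passive: payoffs 4.3, 5.3, 2.5 → best response Accommodate.
Entrant against Accommodate: payoffs 1.9, 4.9, 5.7 → best response Withdraw.
No profile is a mutual best response for all players.

none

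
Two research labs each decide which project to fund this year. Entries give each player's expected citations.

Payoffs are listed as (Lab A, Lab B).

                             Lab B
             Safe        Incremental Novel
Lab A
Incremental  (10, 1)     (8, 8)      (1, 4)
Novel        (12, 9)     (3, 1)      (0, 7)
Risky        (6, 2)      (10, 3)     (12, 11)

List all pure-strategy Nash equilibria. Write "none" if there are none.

Lab A against Safe: payoffs 10, 12, 6 → best response Novel.
Lab A against Incremental: payoffs 8, 3, 10 → best response Risky.
Lab A against Novel: payoffs 1, 0, 12 → best response Risky.
Lab B against Incremental: payoffs 1, 8, 4 → best response Incremental.
Lab B against Novel: payoffs 9, 1, 7 → best response Safe.
Lab B against Risky: payoffs 2, 3, 11 → best response Novel.
Mutual best responses: (Novel, Safe); (Risky, Novel).

Pure-strategy Nash equilibria: (Novel, Safe), (Risky, Novel)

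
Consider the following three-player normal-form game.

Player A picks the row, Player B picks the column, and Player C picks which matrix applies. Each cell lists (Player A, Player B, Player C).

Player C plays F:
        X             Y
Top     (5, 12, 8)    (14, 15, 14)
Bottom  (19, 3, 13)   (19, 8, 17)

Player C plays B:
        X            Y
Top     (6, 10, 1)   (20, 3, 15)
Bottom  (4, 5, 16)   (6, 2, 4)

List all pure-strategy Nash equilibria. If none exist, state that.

(Bottom, Y, F)

(Top, X, F): Player A can switch to Bottom (5 → 19). Not NE.
(Top, X, B): Player C can switch to F (1 → 8). Not NE.
(Top, Y, F): Player A can switch to Bottom (14 → 19). Not NE.
(Top, Y, B): Player B can switch to X (3 → 10). Not NE.
(Bottom, X, F): Player B can switch to Y (3 → 8). Not NE.
(Bottom, X, B): Player A can switch to Top (4 → 6). Not NE.
(Bottom, Y, F): Player A gets 19, best alternative 14; Player B gets 8, best alternative 3; Player C gets 17, best alternative 4. No profitable deviation — NE.
(Bottom, Y, B): Player A can switch to Top (6 → 20). Not NE.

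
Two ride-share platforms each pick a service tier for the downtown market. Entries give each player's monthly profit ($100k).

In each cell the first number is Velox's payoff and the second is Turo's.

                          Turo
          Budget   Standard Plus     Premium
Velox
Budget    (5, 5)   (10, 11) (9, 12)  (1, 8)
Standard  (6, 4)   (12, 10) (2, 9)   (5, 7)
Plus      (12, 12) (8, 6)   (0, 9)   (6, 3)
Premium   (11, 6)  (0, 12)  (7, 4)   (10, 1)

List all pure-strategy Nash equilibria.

Mark each player's best response to every combination of opponents' strategies; a profile where every player is best-responding is a pure Nash equilibrium.
Velox against Budget: payoffs 5, 6, 12, 11 → best response Plus.
Velox against Standard: payoffs 10, 12, 8, 0 → best response Standard.
Velox against Plus: payoffs 9, 2, 0, 7 → best response Budget.
Velox against Premium: payoffs 1, 5, 6, 10 → best response Premium.
Turo against Budget: payoffs 5, 11, 12, 8 → best response Plus.
Turo against Standard: payoffs 4, 10, 9, 7 → best response Standard.
Turo against Plus: payoffs 12, 6, 9, 3 → best response Budget.
Turo against Premium: payoffs 6, 12, 4, 1 → best response Standard.
Mutual best responses: (Budget, Plus); (Standard, Standard); (Plus, Budget).

The pure Nash equilibria are (Budget, Plus) and (Standard, Standard) and (Plus, Budget).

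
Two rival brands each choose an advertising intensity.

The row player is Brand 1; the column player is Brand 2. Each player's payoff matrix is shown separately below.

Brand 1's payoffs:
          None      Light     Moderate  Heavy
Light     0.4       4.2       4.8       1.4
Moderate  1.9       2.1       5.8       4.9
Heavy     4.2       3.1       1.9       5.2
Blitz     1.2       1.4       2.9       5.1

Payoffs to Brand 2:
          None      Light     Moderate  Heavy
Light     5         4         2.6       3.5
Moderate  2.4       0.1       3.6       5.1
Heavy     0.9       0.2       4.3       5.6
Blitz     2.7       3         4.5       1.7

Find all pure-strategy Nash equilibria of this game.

(Light, None): Brand 1 can switch to Moderate (0.4 → 1.9). Not NE.
(Light, Light): Brand 2 can switch to None (4 → 5). Not NE.
(Light, Moderate): Brand 1 can switch to Moderate (4.8 → 5.8). Not NE.
(Light, Heavy): Brand 1 can switch to Moderate (1.4 → 4.9). Not NE.
(Moderate, None): Brand 1 can switch to Heavy (1.9 → 4.2). Not NE.
(Moderate, Light): Brand 1 can switch to Light (2.1 → 4.2). Not NE.
(Moderate, Moderate): Brand 2 can switch to Heavy (3.6 → 5.1). Not NE.
(Moderate, Heavy): Brand 1 can switch to Heavy (4.9 → 5.2). Not NE.
(Heavy, None): Brand 2 can switch to Moderate (0.9 → 4.3). Not NE.
(Heavy, Light): Brand 1 can switch to Light (3.1 → 4.2). Not NE.
(Heavy, Moderate): Brand 1 can switch to Light (1.9 → 4.8). Not NE.
(Heavy, Heavy): Brand 1 gets 5.2, best alternative 5.1; Brand 2 gets 5.6, best alternative 4.3. No profitable deviation — NE.
(Blitz, None): Brand 1 can switch to Moderate (1.2 → 1.9). Not NE.
(The remaining 3 profiles each have a profitable deviation by the same check.)

Pure NE: (Heavy, Heavy)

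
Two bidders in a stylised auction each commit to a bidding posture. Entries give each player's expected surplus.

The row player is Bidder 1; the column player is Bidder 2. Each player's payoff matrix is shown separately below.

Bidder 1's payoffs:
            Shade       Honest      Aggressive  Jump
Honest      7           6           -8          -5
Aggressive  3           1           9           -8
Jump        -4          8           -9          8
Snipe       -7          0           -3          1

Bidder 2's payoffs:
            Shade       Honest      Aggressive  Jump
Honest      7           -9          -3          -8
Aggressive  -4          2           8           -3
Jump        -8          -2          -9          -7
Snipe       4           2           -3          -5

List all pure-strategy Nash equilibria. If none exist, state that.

For each strategy profile, look for a profitable unilateral deviation.
(Honest, Shade): Bidder 1 gets 7, best alternative 3; Bidder 2 gets 7, best alternative -3. No profitable deviation — NE.
(Honest, Honest): Bidder 1 can switch to Jump (6 → 8). Not NE.
(Honest, Aggressive): Bidder 1 can switch to Aggressive (-8 → 9). Not NE.
(Honest, Jump): Bidder 1 can switch to Jump (-5 → 8). Not NE.
(Aggressive, Shade): Bidder 1 can switch to Honest (3 → 7). Not NE.
(Aggressive, Honest): Bidder 1 can switch to Honest (1 → 6). Not NE.
(Aggressive, Aggressive): Bidder 1 gets 9, best alternative -3; Bidder 2 gets 8, best alternative 2. No profitable deviation — NE.
(Aggressive, Jump): Bidder 1 can switch to Honest (-8 → -5). Not NE.
(Jump, Honest): Bidder 1 gets 8, best alternative 6; Bidder 2 gets -2, best alternative -7. No profitable deviation — NE.
(The remaining 7 profiles each have a profitable deviation by the same check.)

The pure Nash equilibria are (Honest, Shade) and (Aggressive, Aggressive) and (Jump, Honest).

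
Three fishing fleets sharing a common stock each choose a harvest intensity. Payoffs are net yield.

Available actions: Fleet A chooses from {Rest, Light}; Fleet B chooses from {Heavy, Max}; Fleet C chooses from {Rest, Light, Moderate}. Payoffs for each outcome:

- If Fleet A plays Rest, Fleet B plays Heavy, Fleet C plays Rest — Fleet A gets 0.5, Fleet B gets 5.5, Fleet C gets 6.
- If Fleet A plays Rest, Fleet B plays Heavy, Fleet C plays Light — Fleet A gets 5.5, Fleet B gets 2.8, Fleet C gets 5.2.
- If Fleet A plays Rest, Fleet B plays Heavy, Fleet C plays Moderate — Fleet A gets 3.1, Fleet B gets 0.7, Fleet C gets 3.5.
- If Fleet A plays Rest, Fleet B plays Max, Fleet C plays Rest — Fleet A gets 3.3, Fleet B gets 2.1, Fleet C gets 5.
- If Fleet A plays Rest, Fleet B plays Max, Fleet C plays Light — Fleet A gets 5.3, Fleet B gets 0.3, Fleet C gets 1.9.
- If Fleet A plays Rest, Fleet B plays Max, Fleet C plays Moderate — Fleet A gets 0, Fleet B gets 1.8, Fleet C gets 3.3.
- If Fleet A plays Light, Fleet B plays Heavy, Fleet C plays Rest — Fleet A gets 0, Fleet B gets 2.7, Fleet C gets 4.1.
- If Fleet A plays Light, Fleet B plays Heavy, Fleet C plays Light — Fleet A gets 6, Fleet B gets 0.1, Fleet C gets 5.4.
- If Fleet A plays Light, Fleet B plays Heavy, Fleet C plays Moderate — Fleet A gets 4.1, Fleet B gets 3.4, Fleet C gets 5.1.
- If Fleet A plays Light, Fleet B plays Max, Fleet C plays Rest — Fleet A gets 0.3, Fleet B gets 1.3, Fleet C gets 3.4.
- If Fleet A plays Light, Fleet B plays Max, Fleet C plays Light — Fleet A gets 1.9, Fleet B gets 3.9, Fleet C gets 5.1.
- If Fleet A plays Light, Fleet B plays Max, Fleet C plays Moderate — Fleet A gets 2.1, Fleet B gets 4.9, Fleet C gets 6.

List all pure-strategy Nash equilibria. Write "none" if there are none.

For each player, find the best response to each opponent profile; mutual best responses are the pure NE.
Fleet A against (Heavy, Rest): payoffs 0.5, 0 → best response Rest.
Fleet A against (Heavy, Light): payoffs 5.5, 6 → best response Light.
Fleet A against (Heavy, Moderate): payoffs 3.1, 4.1 → best response Light.
Fleet A against (Max, Rest): payoffs 3.3, 0.3 → best response Rest.
Fleet A against (Max, Light): payoffs 5.3, 1.9 → best response Rest.
Fleet A against (Max, Moderate): payoffs 0, 2.1 → best response Light.
Fleet B against (Rest, Rest): payoffs 5.5, 2.1 → best response Heavy.
Fleet B against (Rest, Light): payoffs 2.8, 0.3 → best response Heavy.
Fleet B against (Rest, Moderate): payoffs 0.7, 1.8 → best response Max.
Fleet B against (Light, Rest): payoffs 2.7, 1.3 → best response Heavy.
Fleet B against (Light, Light): payoffs 0.1, 3.9 → best response Max.
Fleet B against (Light, Moderate): payoffs 3.4, 4.9 → best response Max.
Fleet C against (Rest, Heavy): payoffs 6, 5.2, 3.5 → best response Rest.
Fleet C against (Rest, Max): payoffs 5, 1.9, 3.3 → best response Rest.
Fleet C against (Light, Heavy): payoffs 4.1, 5.4, 5.1 → best response Light.
Fleet C against (Light, Max): payoffs 3.4, 5.1, 6 → best response Moderate.
Mutual best responses: (Rest, Heavy, Rest); (Light, Max, Moderate).

(Rest, Heavy, Rest) and (Light, Max, Moderate)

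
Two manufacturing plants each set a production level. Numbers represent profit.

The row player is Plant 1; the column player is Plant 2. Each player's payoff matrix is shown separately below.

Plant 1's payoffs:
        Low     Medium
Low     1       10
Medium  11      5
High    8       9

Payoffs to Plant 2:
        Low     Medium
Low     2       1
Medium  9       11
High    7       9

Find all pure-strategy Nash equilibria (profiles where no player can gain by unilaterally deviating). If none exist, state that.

Plant 1 against Low: payoffs 1, 11, 8 → best response Medium.
Plant 1 against Medium: payoffs 10, 5, 9 → best response Low.
Plant 2 against Low: payoffs 2, 1 → best response Low.
Plant 2 against Medium: payoffs 9, 11 → best response Medium.
Plant 2 against High: payoffs 7, 9 → best response Medium.
No profile is a mutual best response for all players.

There is no pure-strategy Nash equilibrium.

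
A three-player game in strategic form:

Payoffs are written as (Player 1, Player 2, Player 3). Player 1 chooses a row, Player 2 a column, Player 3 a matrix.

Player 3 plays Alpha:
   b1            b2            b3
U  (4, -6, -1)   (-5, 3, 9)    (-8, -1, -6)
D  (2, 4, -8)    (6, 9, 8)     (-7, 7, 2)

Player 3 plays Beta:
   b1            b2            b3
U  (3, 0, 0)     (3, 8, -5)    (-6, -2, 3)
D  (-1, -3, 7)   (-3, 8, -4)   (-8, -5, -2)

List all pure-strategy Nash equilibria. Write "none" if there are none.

(U, b1, Alpha): Player 2 can switch to b2 (-6 → 3). Not NE.
(U, b1, Beta): Player 2 can switch to b2 (0 → 8). Not NE.
(U, b2, Alpha): Player 1 can switch to D (-5 → 6). Not NE.
(U, b2, Beta): Player 3 can switch to Alpha (-5 → 9). Not NE.
(U, b3, Alpha): Player 1 can switch to D (-8 → -7). Not NE.
(U, b3, Beta): Player 2 can switch to b1 (-2 → 0). Not NE.
(D, b1, Alpha): Player 1 can switch to U (2 → 4). Not NE.
(D, b1, Beta): Player 1 can switch to U (-1 → 3). Not NE.
(D, b2, Alpha): Player 1 gets 6, best alternative -5; Player 2 gets 9, best alternative 7; Player 3 gets 8, best alternative -4. No profitable deviation — NE.
(The remaining 3 profiles each have a profitable deviation by the same check.)

The unique pure-strategy Nash equilibrium is (D, b2, Alpha).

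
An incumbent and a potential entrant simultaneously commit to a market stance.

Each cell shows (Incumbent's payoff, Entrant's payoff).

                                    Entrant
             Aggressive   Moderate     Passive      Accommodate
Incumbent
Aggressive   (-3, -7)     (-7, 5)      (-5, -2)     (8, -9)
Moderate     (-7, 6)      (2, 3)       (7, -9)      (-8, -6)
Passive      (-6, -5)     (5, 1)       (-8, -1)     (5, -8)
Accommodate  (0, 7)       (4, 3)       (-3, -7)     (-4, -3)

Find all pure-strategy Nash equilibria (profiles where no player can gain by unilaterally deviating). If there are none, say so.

Check each profile: it is a Nash equilibrium iff no player can strictly gain by switching unilaterally.
(Aggressive, Aggressive): Incumbent can switch to Accommodate (-3 → 0). Not NE.
(Aggressive, Moderate): Incumbent can switch to Moderate (-7 → 2). Not NE.
(Aggressive, Passive): Incumbent can switch to Moderate (-5 → 7). Not NE.
(Aggressive, Accommodate): Entrant can switch to Aggressive (-9 → -7). Not NE.
(Moderate, Aggressive): Incumbent can switch to Aggressive (-7 → -3). Not NE.
(Moderate, Moderate): Incumbent can switch to Passive (2 → 5). Not NE.
(Moderate, Passive): Entrant can switch to Aggressive (-9 → 6). Not NE.
(Moderate, Accommodate): Incumbent can switch to Aggressive (-8 → 8). Not NE.
(Passive, Moderate): Incumbent gets 5, best alternative 4; Entrant gets 1, best alternative -1. No profitable deviation — NE.
(Accommodate, Aggressive): Incumbent gets 0, best alternative -3; Entrant gets 7, best alternative 3. No profitable deviation — NE.
(The remaining 6 profiles each have a profitable deviation by the same check.)

(Passive, Moderate) and (Accommodate, Aggressive)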